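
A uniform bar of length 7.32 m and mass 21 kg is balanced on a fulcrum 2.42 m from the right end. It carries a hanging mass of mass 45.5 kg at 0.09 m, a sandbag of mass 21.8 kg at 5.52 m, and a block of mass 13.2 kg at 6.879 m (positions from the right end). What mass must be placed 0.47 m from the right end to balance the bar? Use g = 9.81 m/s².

m ≈ 23.8 kg

Choose the fulcrum (at 2.42 m from the right end) as the axis so the support reaction has zero arm there.
Beam weight: 21 × 9.81 = 206 N down at 3.66 m → arm 1.24 m, τ = 206 × 1.24 = 255.4 N·m counterclockwise.
Hanging mass: 45.5 × 9.81 = 446.4 N down at 0.09 m → arm 2.33 m, τ = 446.4 × 2.33 = 1040 N·m clockwise.
Sandbag: 21.8 × 9.81 = 213.9 N down at 5.52 m → arm 3.1 m, τ = 213.9 × 3.1 = 663.1 N·m counterclockwise.
Block: 13.2 × 9.81 = 129.5 N down at 6.879 m → arm 4.459 m, τ = 129.5 × 4.459 = 577.4 N·m counterclockwise.
Net moment of known loads = 455.9 N·m counterclockwise.
An unknown mass m at 0.47 m has arm 1.95 m; its moment is m·g·1.95 clockwise.
Balancing moments: m × 9.81 × 1.95 = 455.9, giving m = 455.9 / (9.81 × 1.95) = 23.8 kg.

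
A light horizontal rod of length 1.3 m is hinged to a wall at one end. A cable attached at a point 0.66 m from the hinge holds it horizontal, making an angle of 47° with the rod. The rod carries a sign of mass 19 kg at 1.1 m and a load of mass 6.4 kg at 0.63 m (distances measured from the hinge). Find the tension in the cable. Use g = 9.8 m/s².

T ≈ 506 N

Taking torques about the hinge:
Sign: 19 × 9.8 = 186.2 N down at 1.1 m → arm 1.1 m, τ = 186.2 × 1.1 = 204.8 N·m clockwise.
Load: 6.4 × 9.8 = 62.72 N down at 0.63 m → arm 0.63 m, τ = 62.72 × 0.63 = 39.51 N·m clockwise.
Total clockwise load moment = 244.3 N·m.
The cable tension T acts at 0.66 m; only its component perpendicular to the rod, T sinθ, produces torque. sin 47° = 0.7314.
For rotational equilibrium, T × 0.66 × 0.7314 = 244.3, so T = 244.3 / 0.4827 = 506 N.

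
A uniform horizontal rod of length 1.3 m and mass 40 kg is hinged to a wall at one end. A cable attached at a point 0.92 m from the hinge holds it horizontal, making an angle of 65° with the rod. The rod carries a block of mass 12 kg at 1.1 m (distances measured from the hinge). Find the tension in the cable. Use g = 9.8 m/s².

T ≈ 461 N

Sum moments about the hinge (the unknown hinge reaction has zero arm there).
Beam weight: 40 × 9.8 = 392 N down at 0.65 m → arm 0.65 m, τ = 392 × 0.65 = 254.8 N·m clockwise.
Block: 12 × 9.8 = 117.6 N down at 1.1 m → arm 1.1 m, τ = 117.6 × 1.1 = 129.4 N·m clockwise.
Total clockwise load moment = 384.2 N·m.
The cable tension T acts at 0.92 m; only its component perpendicular to the rod, T sinθ, produces torque. sin 65° = 0.9063.
For rotational equilibrium, T × 0.92 × 0.9063 = 384.2, so T = 384.2 / 0.8338 = 461 N.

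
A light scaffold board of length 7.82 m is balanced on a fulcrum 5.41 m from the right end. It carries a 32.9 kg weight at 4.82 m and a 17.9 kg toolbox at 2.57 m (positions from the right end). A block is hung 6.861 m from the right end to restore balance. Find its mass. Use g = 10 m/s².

m ≈ 48.4 kg

Sum moments about the fulcrum (at 5.41 m from the right end) (the support reaction has zero arm there).
Weight: 32.9 × 10 = 329 N down at 4.82 m → arm 0.59 m, τ = 329 × 0.59 = 194.1 N·m clockwise.
Toolbox: 17.9 × 10 = 179 N down at 2.57 m → arm 2.84 m, τ = 179 × 2.84 = 508.4 N·m clockwise.
Net moment of known loads = 702.5 N·m clockwise.
An unknown mass m at 6.861 m has arm 1.451 m; its moment is m·g·1.451 counterclockwise.
Balancing moments: m × 10 × 1.451 = 702.5, giving m = 702.5 / (10 × 1.451) = 48.4 kg.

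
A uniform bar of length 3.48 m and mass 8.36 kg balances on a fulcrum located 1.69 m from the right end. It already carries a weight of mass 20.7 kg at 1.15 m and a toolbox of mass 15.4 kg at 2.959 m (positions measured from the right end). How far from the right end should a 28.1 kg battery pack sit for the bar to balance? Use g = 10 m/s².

x ≈ 1.38 m from the right end

Take moments about the fulcrum (at 1.69 m from the right end).
Beam weight: 8.36 × 10 = 83.6 N down at 1.74 m → arm 0.05 m, τ = 83.6 × 0.05 = 4.18 N·m counterclockwise.
Weight: 20.7 × 10 = 207 N down at 1.15 m → arm 0.54 m, τ = 207 × 0.54 = 111.8 N·m clockwise.
Toolbox: 15.4 × 10 = 154 N down at 2.959 m → arm 1.269 m, τ = 154 × 1.269 = 195.4 N·m counterclockwise.
Net moment of existing loads = 87.78 N·m counterclockwise.
The battery pack weighs 28.1 × 10 = 281 N and must supply an equal clockwise moment, so its lever arm about the fulcrum is 87.78 / 281 = 0.312 m.
That puts it at 1.69 − 0.312 = 1.38 m from the right end.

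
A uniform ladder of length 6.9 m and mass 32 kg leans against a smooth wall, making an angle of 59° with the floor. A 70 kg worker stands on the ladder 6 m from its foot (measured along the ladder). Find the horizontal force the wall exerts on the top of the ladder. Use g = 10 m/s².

Sum moments about the foot of the ladder (the floor normal and friction both act there and drop out).
Ladder weight 32×10 = 320 N acts at 3.45 m along the ladder; its horizontal arm is 3.45·cos59° = 1.777 m → τ = 568.6 N·m clockwise.
Worker: 70×10 = 700 N at 6 m → arm 3.09 m → τ = 2163 N·m clockwise.
Wall normal N acts horizontally at the top; its moment arm is the height L sinθ = 6.9·sin59° = 5.914 m, counterclockwise.
Balancing moments: N × 5.914 = 2732, giving N = 462 N.

N_wall ≈ 462 N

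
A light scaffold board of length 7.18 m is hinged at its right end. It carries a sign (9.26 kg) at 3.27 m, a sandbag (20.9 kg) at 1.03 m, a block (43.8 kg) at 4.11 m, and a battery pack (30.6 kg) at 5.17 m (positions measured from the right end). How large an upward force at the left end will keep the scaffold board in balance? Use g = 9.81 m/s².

Taking torques about the right end:
Sign: 9.26 × 9.81 = 90.84 N down at 3.27 m → arm 3.27 m, τ = 90.84 × 3.27 = 297 N·m counterclockwise.
Sandbag: 20.9 × 9.81 = 205 N down at 1.03 m → arm 1.03 m, τ = 205 × 1.03 = 211.2 N·m counterclockwise.
Block: 43.8 × 9.81 = 429.7 N down at 4.11 m → arm 4.11 m, τ = 429.7 × 4.11 = 1766 N·m counterclockwise.
Battery pack: 30.6 × 9.81 = 300.2 N down at 5.17 m → arm 5.17 m, τ = 300.2 × 5.17 = 1552 N·m counterclockwise.
Net moment of the loads = 3826 N·m counterclockwise.
The upward force F acts at the left end, arm 7.18 m, giving F × 7.18 clockwise.
For rotational equilibrium, F × 7.18 = 3826, so F = 3826 / 7.18 = 533 N.

F ≈ 533 N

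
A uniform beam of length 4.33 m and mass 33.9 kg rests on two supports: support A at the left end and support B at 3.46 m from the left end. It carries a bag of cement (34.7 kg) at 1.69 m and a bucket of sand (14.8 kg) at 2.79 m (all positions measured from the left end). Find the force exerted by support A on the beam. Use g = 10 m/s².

R_A ≈ 333 N

About support B:
Beam weight: 33.9 × 10 = 339 N down at 2.165 m → arm 1.295 m, τ = 339 × 1.295 = 439 N·m counterclockwise.
Bag of cement: 34.7 × 10 = 347 N down at 1.69 m → arm 1.77 m, τ = 347 × 1.77 = 614.2 N·m counterclockwise.
Bucket of sand: 14.8 × 10 = 148 N down at 2.79 m → arm 0.67 m, τ = 148 × 0.67 = 99.16 N·m counterclockwise.
Net load moment about support B = 1152 N·m counterclockwise.
Reaction R at support A is upward at 0 m, arm 3.46 m → moment R × 3.46 clockwise.
Στ = 0 ⇒ R × 3.46 = 1152 ⇒ R = 333 N.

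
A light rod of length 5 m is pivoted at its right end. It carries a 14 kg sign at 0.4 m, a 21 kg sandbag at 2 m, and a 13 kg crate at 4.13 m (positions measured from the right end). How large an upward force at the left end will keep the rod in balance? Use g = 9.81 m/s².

F ≈ 199 N

About the right end:
Sign: 14 × 9.81 = 137.3 N down at 0.4 m → arm 0.4 m, τ = 137.3 × 0.4 = 54.92 N·m counterclockwise.
Sandbag: 21 × 9.81 = 206 N down at 2 m → arm 2 m, τ = 206 × 2 = 412 N·m counterclockwise.
Crate: 13 × 9.81 = 127.5 N down at 4.13 m → arm 4.13 m, τ = 127.5 × 4.13 = 526.6 N·m counterclockwise.
Net moment of the loads = 993.5 N·m counterclockwise.
The upward force F acts at the left end, arm 5 m, giving F × 5 clockwise.
Setting net torque to zero: F × 5 = 993.5 → F = 993.5 / 5 = 199 N.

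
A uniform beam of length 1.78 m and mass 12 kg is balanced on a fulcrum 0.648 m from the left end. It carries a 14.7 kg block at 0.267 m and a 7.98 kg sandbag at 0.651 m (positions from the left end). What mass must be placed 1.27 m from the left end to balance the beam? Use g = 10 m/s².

m ≈ 4.3 kg

Taking torques about the fulcrum (at 0.648 m from the left end):
Beam weight: 12 × 10 = 120 N down at 0.89 m → arm 0.242 m, τ = 120 × 0.242 = 29.04 N·m clockwise.
Block: 14.7 × 10 = 147 N down at 0.267 m → arm 0.381 m, τ = 147 × 0.381 = 56.01 N·m counterclockwise.
Sandbag: 7.98 × 10 = 79.8 N down at 0.651 m → arm 0.003 m, τ = 79.8 × 0.003 = 0.2394 N·m clockwise.
Net moment of known loads = 26.73 N·m counterclockwise.
An unknown mass m at 1.27 m has arm 0.622 m; its moment is m·g·0.622 clockwise.
Στ = 0 ⇒ m × 10 × 0.622 = 26.73 ⇒ m = 26.73 / (10 × 0.622) = 4.3 kg.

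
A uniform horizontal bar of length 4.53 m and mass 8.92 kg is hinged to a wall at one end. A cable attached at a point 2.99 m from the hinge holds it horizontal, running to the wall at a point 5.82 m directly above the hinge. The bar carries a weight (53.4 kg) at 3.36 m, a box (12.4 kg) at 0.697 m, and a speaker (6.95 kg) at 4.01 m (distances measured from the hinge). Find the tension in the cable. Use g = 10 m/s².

Taking torques about the hinge:
Beam weight: 8.92 × 10 = 89.2 N down at 2.265 m → arm 2.265 m, τ = 89.2 × 2.265 = 202 N·m clockwise.
Weight: 53.4 × 10 = 534 N down at 3.36 m → arm 3.36 m, τ = 534 × 3.36 = 1794 N·m clockwise.
Box: 12.4 × 10 = 124 N down at 0.697 m → arm 0.697 m, τ = 124 × 0.697 = 86.43 N·m clockwise.
Speaker: 6.95 × 10 = 69.5 N down at 4.01 m → arm 4.01 m, τ = 69.5 × 4.01 = 278.7 N·m clockwise.
Total clockwise load moment = 2361 N·m.
The cable tension T acts at 2.99 m; only its component perpendicular to the bar, T sinθ, produces torque. sinθ = h/√(h²+d²) = 5.82/√(5.82²+2.99²) = 0.8895.
Στ = 0 ⇒ T × 2.99 × 0.8895 = 2361 ⇒ T = 2361 / 2.66 = 888 N.

T ≈ 888 N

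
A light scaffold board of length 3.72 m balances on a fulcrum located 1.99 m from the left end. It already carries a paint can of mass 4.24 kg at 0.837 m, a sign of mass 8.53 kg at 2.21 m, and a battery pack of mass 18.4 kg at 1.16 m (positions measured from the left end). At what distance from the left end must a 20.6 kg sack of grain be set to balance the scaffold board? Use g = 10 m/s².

x ≈ 2.88 m from the left end

Take moments about the fulcrum (at 1.99 m from the left end).
Paint can: 4.24 × 10 = 42.4 N down at 0.837 m → arm 1.153 m, τ = 42.4 × 1.153 = 48.89 N·m counterclockwise.
Sign: 8.53 × 10 = 85.3 N down at 2.21 m → arm 0.22 m, τ = 85.3 × 0.22 = 18.77 N·m clockwise.
Battery pack: 18.4 × 10 = 184 N down at 1.16 m → arm 0.83 m, τ = 184 × 0.83 = 152.7 N·m counterclockwise.
Net moment of existing loads = 182.8 N·m counterclockwise.
The sack of grain weighs 20.6 × 10 = 206 N and must supply an equal clockwise moment, so its lever arm about the fulcrum is 182.8 / 206 = 0.887 m.
That puts it at 1.99 + 0.887 = 2.88 m from the left end.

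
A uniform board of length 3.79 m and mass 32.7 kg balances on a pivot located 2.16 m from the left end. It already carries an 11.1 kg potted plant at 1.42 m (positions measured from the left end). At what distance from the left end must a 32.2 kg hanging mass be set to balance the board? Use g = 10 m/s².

About the pivot (at 2.16 m from the left end):
Beam weight: 32.7 × 10 = 327 N down at 1.895 m → arm 0.265 m, τ = 327 × 0.265 = 86.66 N·m counterclockwise.
Potted plant: 11.1 × 10 = 111 N down at 1.42 m → arm 0.74 m, τ = 111 × 0.74 = 82.14 N·m counterclockwise.
Net moment of existing loads = 168.8 N·m counterclockwise.
The hanging mass weighs 32.2 × 10 = 322 N and must supply an equal clockwise moment, so its lever arm about the pivot is 168.8 / 322 = 0.524 m.
That puts it at 2.16 + 0.524 = 2.68 m from the left end.

x ≈ 2.68 m from the left end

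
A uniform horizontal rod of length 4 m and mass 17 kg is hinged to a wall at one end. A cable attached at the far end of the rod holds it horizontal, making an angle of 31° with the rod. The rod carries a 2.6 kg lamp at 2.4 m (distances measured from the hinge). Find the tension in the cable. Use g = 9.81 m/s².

Choose the hinge as the axis so the unknown hinge reaction has zero arm there.
Beam weight: 17 × 9.81 = 166.8 N down at 2 m → arm 2 m, τ = 166.8 × 2 = 333.6 N·m clockwise.
Lamp: 2.6 × 9.81 = 25.51 N down at 2.4 m → arm 2.4 m, τ = 25.51 × 2.4 = 61.22 N·m clockwise.
Total clockwise load moment = 394.8 N·m.
The cable tension T acts at 4 m; only its component perpendicular to the rod, T sinθ, produces torque. sin 31° = 0.515.
For rotational equilibrium, T × 4 × 0.515 = 394.8, so T = 394.8 / 2.06 = 192 N.

T ≈ 192 N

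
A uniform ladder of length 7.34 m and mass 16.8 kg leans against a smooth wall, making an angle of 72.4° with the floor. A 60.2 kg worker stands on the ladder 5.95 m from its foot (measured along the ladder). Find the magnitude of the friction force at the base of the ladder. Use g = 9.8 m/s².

About the foot of the ladder:
Ladder weight 16.8×9.8 = 164.6 N acts at 3.67 m along the ladder; its horizontal arm is 3.67·cos72.4° = 1.11 m → τ = 182.7 N·m clockwise.
Worker: 60.2×9.8 = 590 N at 5.95 m → arm 1.799 m → τ = 1061 N·m clockwise.
Wall normal N acts horizontally at the top; its moment arm is the height L sinθ = 7.34·sin72.4° = 6.996 m, counterclockwise.
Setting net torque to zero: N × 6.996 = 1244 → N = 178 N.
ΣFx = 0: friction at the foot balances the wall's push, so f = N_wall = 178 N.

f ≈ 178 N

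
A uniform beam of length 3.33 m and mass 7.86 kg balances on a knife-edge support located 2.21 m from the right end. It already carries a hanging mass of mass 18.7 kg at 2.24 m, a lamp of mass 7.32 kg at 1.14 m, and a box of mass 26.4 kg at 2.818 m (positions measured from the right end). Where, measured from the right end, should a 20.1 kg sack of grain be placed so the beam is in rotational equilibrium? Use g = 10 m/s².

x ≈ 1.99 m from the right end

Take moments about the knife-edge support (at 2.21 m from the right end).
Beam weight: 7.86 × 10 = 78.6 N down at 1.665 m → arm 0.545 m, τ = 78.6 × 0.545 = 42.84 N·m clockwise.
Hanging mass: 18.7 × 10 = 187 N down at 2.24 m → arm 0.03 m, τ = 187 × 0.03 = 5.61 N·m counterclockwise.
Lamp: 7.32 × 10 = 73.2 N down at 1.14 m → arm 1.07 m, τ = 73.2 × 1.07 = 78.32 N·m clockwise.
Box: 26.4 × 10 = 264 N down at 2.818 m → arm 0.608 m, τ = 264 × 0.608 = 160.5 N·m counterclockwise.
Net moment of existing loads = 44.95 N·m counterclockwise.
The sack of grain weighs 20.1 × 10 = 201 N and must supply an equal clockwise moment, so its lever arm about the knife-edge support is 44.95 / 201 = 0.224 m.
That puts it at 2.21 − 0.224 = 1.99 m from the right end.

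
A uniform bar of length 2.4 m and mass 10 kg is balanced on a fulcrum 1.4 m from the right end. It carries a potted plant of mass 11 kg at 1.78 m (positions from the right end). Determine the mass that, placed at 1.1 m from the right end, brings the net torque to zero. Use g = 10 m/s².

m ≈ 7.27 kg

About the fulcrum (at 1.4 m from the right end):
Beam weight: 10 × 10 = 100 N down at 1.2 m → arm 0.2 m, τ = 100 × 0.2 = 20 N·m clockwise.
Potted plant: 11 × 10 = 110 N down at 1.78 m → arm 0.38 m, τ = 110 × 0.38 = 41.8 N·m counterclockwise.
Net moment of known loads = 21.8 N·m counterclockwise.
An unknown mass m at 1.1 m has arm 0.3 m; its moment is m·g·0.3 clockwise.
Στ = 0 ⇒ m × 10 × 0.3 = 21.8 ⇒ m = 21.8 / (10 × 0.3) = 7.27 kg.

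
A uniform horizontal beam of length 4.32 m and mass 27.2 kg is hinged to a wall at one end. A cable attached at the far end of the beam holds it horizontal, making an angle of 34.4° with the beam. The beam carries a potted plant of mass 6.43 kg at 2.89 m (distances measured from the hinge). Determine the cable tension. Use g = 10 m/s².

T ≈ 317 N

About the hinge:
Beam weight: 27.2 × 10 = 272 N down at 2.16 m → arm 2.16 m, τ = 272 × 2.16 = 587.5 N·m clockwise.
Potted plant: 6.43 × 10 = 64.3 N down at 2.89 m → arm 2.89 m, τ = 64.3 × 2.89 = 185.8 N·m clockwise.
Total clockwise load moment = 773.3 N·m.
The cable tension T acts at 4.32 m; only its component perpendicular to the beam, T sinθ, produces torque. sin 34.4° = 0.565.
Balancing moments: T × 4.32 × 0.565 = 773.3, giving T = 773.3 / 2.441 = 317 N.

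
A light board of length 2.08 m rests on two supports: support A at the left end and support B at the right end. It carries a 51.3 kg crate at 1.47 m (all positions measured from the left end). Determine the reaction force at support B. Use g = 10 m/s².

Taking torques about support A:
Crate: 51.3 × 10 = 513 N down at 1.47 m → arm 1.47 m, τ = 513 × 1.47 = 754.1 N·m clockwise.
Net load moment about support A = 754.1 N·m clockwise.
Reaction R at support B is upward at 2.08 m, arm 2.08 m → moment R × 2.08 counterclockwise.
For rotational equilibrium, R × 2.08 = 754.1, so R = 363 N.

R_B ≈ 363 N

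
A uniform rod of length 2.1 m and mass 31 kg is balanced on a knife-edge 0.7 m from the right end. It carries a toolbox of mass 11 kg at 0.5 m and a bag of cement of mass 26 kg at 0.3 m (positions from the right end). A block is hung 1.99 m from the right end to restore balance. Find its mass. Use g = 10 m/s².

m ≈ 1.36 kg

About the knife-edge (at 0.7 m from the right end):
Beam weight: 31 × 10 = 310 N down at 1.05 m → arm 0.35 m, τ = 310 × 0.35 = 108.5 N·m counterclockwise.
Toolbox: 11 × 10 = 110 N down at 0.5 m → arm 0.2 m, τ = 110 × 0.2 = 22 N·m clockwise.
Bag of cement: 26 × 10 = 260 N down at 0.3 m → arm 0.4 m, τ = 260 × 0.4 = 104 N·m clockwise.
Net moment of known loads = 17.5 N·m clockwise.
An unknown mass m at 1.99 m has arm 1.29 m; its moment is m·g·1.29 counterclockwise.
Balancing moments: m × 10 × 1.29 = 17.5, giving m = 17.5 / (10 × 1.29) = 1.36 kg.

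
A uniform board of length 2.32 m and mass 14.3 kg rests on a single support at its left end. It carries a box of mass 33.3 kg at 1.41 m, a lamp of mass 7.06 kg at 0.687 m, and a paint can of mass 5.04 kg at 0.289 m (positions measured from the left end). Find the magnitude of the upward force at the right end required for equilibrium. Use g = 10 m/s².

About the left end:
Beam weight: 14.3 × 10 = 143 N down at 1.16 m → arm 1.16 m, τ = 143 × 1.16 = 165.9 N·m clockwise.
Box: 33.3 × 10 = 333 N down at 1.41 m → arm 1.41 m, τ = 333 × 1.41 = 469.5 N·m clockwise.
Lamp: 7.06 × 10 = 70.6 N down at 0.687 m → arm 0.687 m, τ = 70.6 × 0.687 = 48.5 N·m clockwise.
Paint can: 5.04 × 10 = 50.4 N down at 0.289 m → arm 0.289 m, τ = 50.4 × 0.289 = 14.57 N·m clockwise.
Net moment of the loads = 698.5 N·m clockwise.
The upward force F acts at the right end, arm 2.32 m, giving F × 2.32 counterclockwise.
Balancing moments: F × 2.32 = 698.5, giving F = 698.5 / 2.32 = 301 N.

F ≈ 301 N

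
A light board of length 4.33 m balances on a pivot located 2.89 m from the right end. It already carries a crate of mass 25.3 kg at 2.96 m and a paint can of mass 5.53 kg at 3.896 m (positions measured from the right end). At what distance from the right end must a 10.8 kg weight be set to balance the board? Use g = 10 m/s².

x ≈ 2.21 m from the right end

Choose the pivot (at 2.89 m from the right end) as the axis so the support reaction has zero arm there.
Crate: 25.3 × 10 = 253 N down at 2.96 m → arm 0.07 m, τ = 253 × 0.07 = 17.71 N·m counterclockwise.
Paint can: 5.53 × 10 = 55.3 N down at 3.896 m → arm 1.006 m, τ = 55.3 × 1.006 = 55.63 N·m counterclockwise.
Net moment of existing loads = 73.34 N·m counterclockwise.
The weight weighs 10.8 × 10 = 108 N and must supply an equal clockwise moment, so its lever arm about the pivot is 73.34 / 108 = 0.679 m.
That puts it at 2.89 − 0.679 = 2.21 m from the right end.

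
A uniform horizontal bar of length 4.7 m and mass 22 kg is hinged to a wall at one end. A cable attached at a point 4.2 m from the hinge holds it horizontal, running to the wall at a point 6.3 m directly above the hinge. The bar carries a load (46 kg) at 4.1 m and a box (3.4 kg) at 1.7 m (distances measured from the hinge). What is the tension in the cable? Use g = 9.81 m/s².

T ≈ 691 N

Choose the hinge as the axis so the unknown hinge reaction has zero arm there.
Beam weight: 22 × 9.81 = 215.8 N down at 2.35 m → arm 2.35 m, τ = 215.8 × 2.35 = 507.1 N·m clockwise.
Load: 46 × 9.81 = 451.3 N down at 4.1 m → arm 4.1 m, τ = 451.3 × 4.1 = 1850 N·m clockwise.
Box: 3.4 × 9.81 = 33.35 N down at 1.7 m → arm 1.7 m, τ = 33.35 × 1.7 = 56.7 N·m clockwise.
Total clockwise load moment = 2414 N·m.
The cable tension T acts at 4.2 m; only its component perpendicular to the bar, T sinθ, produces torque. sinθ = h/√(h²+d²) = 6.3/√(6.3²+4.2²) = 0.8321.
For rotational equilibrium, T × 4.2 × 0.8321 = 2414, so T = 2414 / 3.495 = 691 N.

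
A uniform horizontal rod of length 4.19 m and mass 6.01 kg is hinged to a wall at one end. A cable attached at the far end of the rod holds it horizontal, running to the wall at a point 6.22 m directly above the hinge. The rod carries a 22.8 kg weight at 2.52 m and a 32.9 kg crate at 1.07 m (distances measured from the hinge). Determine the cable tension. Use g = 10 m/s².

T ≈ 303 N

About the hinge:
Beam weight: 6.01 × 10 = 60.1 N down at 2.095 m → arm 2.095 m, τ = 60.1 × 2.095 = 125.9 N·m clockwise.
Weight: 22.8 × 10 = 228 N down at 2.52 m → arm 2.52 m, τ = 228 × 2.52 = 574.6 N·m clockwise.
Crate: 32.9 × 10 = 329 N down at 1.07 m → arm 1.07 m, τ = 329 × 1.07 = 352 N·m clockwise.
Total clockwise load moment = 1052 N·m.
The cable tension T acts at 4.19 m; only its component perpendicular to the rod, T sinθ, produces torque. sinθ = h/√(h²+d²) = 6.22/√(6.22²+4.19²) = 0.8294.
For rotational equilibrium, T × 4.19 × 0.8294 = 1052, so T = 1052 / 3.475 = 303 N.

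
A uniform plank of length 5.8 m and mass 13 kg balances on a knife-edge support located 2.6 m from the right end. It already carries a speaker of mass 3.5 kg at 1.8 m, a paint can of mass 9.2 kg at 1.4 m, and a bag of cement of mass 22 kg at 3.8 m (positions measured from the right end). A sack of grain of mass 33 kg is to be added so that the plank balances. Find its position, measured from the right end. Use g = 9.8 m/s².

About the knife-edge support (at 2.6 m from the right end):
Beam weight: 13 × 9.8 = 127.4 N down at 2.9 m → arm 0.3 m, τ = 127.4 × 0.3 = 38.22 N·m counterclockwise.
Speaker: 3.5 × 9.8 = 34.3 N down at 1.8 m → arm 0.8 m, τ = 34.3 × 0.8 = 27.44 N·m clockwise.
Paint can: 9.2 × 9.8 = 90.16 N down at 1.4 m → arm 1.2 m, τ = 90.16 × 1.2 = 108.2 N·m clockwise.
Bag of cement: 22 × 9.8 = 215.6 N down at 3.8 m → arm 1.2 m, τ = 215.6 × 1.2 = 258.7 N·m counterclockwise.
Net moment of existing loads = 161.3 N·m counterclockwise.
The sack of grain weighs 33 × 9.8 = 323.4 N and must supply an equal clockwise moment, so its lever arm about the knife-edge support is 161.3 / 323.4 = 0.499 m.
That puts it at 2.6 − 0.499 = 2.1 m from the right end.

x ≈ 2.1 m from the right end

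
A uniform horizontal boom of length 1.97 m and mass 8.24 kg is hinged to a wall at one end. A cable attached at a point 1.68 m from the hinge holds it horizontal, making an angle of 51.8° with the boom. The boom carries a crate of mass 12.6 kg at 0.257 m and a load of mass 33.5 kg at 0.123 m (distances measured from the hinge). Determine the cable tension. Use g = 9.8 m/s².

T ≈ 115 N

Sum moments about the hinge (the unknown hinge reaction has zero arm there).
Beam weight: 8.24 × 9.8 = 80.75 N down at 0.985 m → arm 0.985 m, τ = 80.75 × 0.985 = 79.54 N·m clockwise.
Crate: 12.6 × 9.8 = 123.5 N down at 0.257 m → arm 0.257 m, τ = 123.5 × 0.257 = 31.74 N·m clockwise.
Load: 33.5 × 9.8 = 328.3 N down at 0.123 m → arm 0.123 m, τ = 328.3 × 0.123 = 40.38 N·m clockwise.
Total clockwise load moment = 151.7 N·m.
The cable tension T acts at 1.68 m; only its component perpendicular to the boom, T sinθ, produces torque. sin 51.8° = 0.7859.
Balancing moments: T × 1.68 × 0.7859 = 151.7, giving T = 151.7 / 1.32 = 115 N.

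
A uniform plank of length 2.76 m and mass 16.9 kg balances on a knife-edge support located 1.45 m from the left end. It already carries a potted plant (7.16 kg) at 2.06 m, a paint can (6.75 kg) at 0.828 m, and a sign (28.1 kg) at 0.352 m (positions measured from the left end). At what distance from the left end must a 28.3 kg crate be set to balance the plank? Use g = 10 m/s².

x ≈ 2.58 m from the left end

Sum moments about the knife-edge support (at 1.45 m from the left end) (the support reaction has zero arm there).
Beam weight: 16.9 × 10 = 169 N down at 1.38 m → arm 0.07 m, τ = 169 × 0.07 = 11.83 N·m counterclockwise.
Potted plant: 7.16 × 10 = 71.6 N down at 2.06 m → arm 0.61 m, τ = 71.6 × 0.61 = 43.68 N·m clockwise.
Paint can: 6.75 × 10 = 67.5 N down at 0.828 m → arm 0.622 m, τ = 67.5 × 0.622 = 41.98 N·m counterclockwise.
Sign: 28.1 × 10 = 281 N down at 0.352 m → arm 1.098 m, τ = 281 × 1.098 = 308.5 N·m counterclockwise.
Net moment of existing loads = 318.6 N·m counterclockwise.
The crate weighs 28.3 × 10 = 283 N and must supply an equal clockwise moment, so its lever arm about the knife-edge support is 318.6 / 283 = 1.13 m.
That puts it at 1.45 + 1.13 = 2.58 m from the left end.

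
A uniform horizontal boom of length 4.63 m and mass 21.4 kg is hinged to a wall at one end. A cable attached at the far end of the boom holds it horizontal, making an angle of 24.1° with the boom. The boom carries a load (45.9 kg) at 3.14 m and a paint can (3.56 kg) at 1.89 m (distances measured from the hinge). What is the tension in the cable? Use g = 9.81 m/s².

About the hinge:
Beam weight: 21.4 × 9.81 = 209.9 N down at 2.315 m → arm 2.315 m, τ = 209.9 × 2.315 = 485.9 N·m clockwise.
Load: 45.9 × 9.81 = 450.3 N down at 3.14 m → arm 3.14 m, τ = 450.3 × 3.14 = 1414 N·m clockwise.
Paint can: 3.56 × 9.81 = 34.92 N down at 1.89 m → arm 1.89 m, τ = 34.92 × 1.89 = 66 N·m clockwise.
Total clockwise load moment = 1966 N·m.
The cable tension T acts at 4.63 m; only its component perpendicular to the boom, T sinθ, produces torque. sin 24.1° = 0.4083.
Balancing moments: T × 4.63 × 0.4083 = 1966, giving T = 1966 / 1.89 = 1040 N.

T ≈ 1040 N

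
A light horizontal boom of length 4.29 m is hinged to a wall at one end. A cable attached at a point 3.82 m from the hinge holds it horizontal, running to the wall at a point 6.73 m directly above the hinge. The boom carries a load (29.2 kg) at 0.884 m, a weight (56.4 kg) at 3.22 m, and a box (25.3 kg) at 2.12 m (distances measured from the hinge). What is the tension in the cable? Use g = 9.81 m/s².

T ≈ 771 N

Choose the hinge as the axis so the unknown hinge reaction has zero arm there.
Load: 29.2 × 9.81 = 286.5 N down at 0.884 m → arm 0.884 m, τ = 286.5 × 0.884 = 253.3 N·m clockwise.
Weight: 56.4 × 9.81 = 553.3 N down at 3.22 m → arm 3.22 m, τ = 553.3 × 3.22 = 1782 N·m clockwise.
Box: 25.3 × 9.81 = 248.2 N down at 2.12 m → arm 2.12 m, τ = 248.2 × 2.12 = 526.2 N·m clockwise.
Total clockwise load moment = 2562 N·m.
The cable tension T acts at 3.82 m; only its component perpendicular to the boom, T sinθ, produces torque. sinθ = h/√(h²+d²) = 6.73/√(6.73²+3.82²) = 0.8697.
Setting net torque to zero: T × 3.82 × 0.8697 = 2562 → T = 2562 / 3.322 = 771 N.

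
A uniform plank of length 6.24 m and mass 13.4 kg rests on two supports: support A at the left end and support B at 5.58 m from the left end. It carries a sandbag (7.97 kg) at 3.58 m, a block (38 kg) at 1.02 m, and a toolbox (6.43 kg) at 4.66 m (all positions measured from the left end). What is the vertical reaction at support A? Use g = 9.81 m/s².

R_A ≈ 401 N

Choose support B as the axis so its reaction then has zero moment arm.
Beam weight: 13.4 × 9.81 = 131.5 N down at 3.12 m → arm 2.46 m, τ = 131.5 × 2.46 = 323.5 N·m counterclockwise.
Sandbag: 7.97 × 9.81 = 78.19 N down at 3.58 m → arm 2 m, τ = 78.19 × 2 = 156.4 N·m counterclockwise.
Block: 38 × 9.81 = 372.8 N down at 1.02 m → arm 4.56 m, τ = 372.8 × 4.56 = 1700 N·m counterclockwise.
Toolbox: 6.43 × 9.81 = 63.08 N down at 4.66 m → arm 0.92 m, τ = 63.08 × 0.92 = 58.03 N·m counterclockwise.
Net load moment about support B = 2238 N·m counterclockwise.
Reaction R at support A is upward at 0 m, arm 5.58 m → moment R × 5.58 clockwise.
For rotational equilibrium, R × 5.58 = 2238, so R = 401 N.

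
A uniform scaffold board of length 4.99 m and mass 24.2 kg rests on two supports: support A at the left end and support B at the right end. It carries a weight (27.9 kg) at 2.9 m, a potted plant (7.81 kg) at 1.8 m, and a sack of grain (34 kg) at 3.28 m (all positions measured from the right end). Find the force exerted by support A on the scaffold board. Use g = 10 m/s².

About support B:
Beam weight: 24.2 × 10 = 242 N down at 2.495 m → arm 2.495 m, τ = 242 × 2.495 = 603.8 N·m counterclockwise.
Weight: 27.9 × 10 = 279 N down at 2.9 m → arm 2.9 m, τ = 279 × 2.9 = 809.1 N·m counterclockwise.
Potted plant: 7.81 × 10 = 78.1 N down at 1.8 m → arm 1.8 m, τ = 78.1 × 1.8 = 140.6 N·m counterclockwise.
Sack of grain: 34 × 10 = 340 N down at 3.28 m → arm 3.28 m, τ = 340 × 3.28 = 1115 N·m counterclockwise.
Net load moment about support B = 2668 N·m counterclockwise.
Reaction R at support A is upward at 4.99 m, arm 4.99 m → moment R × 4.99 clockwise.
Balancing moments: R × 4.99 = 2668, giving R = 535 N.

R_A ≈ 535 N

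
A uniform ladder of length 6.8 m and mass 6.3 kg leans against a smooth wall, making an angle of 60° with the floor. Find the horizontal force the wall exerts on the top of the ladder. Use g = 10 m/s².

N_wall ≈ 18.2 N

Sum moments about the foot of the ladder (the floor normal and friction both act there and drop out).
Ladder weight 6.3×10 = 63 N acts at 3.4 m along the ladder; its horizontal arm is 3.4·cos60° = 1.7 m → τ = 107.1 N·m clockwise.
Wall normal N acts horizontally at the top; its moment arm is the height L sinθ = 6.8·sin60° = 5.889 m, counterclockwise.
For rotational equilibrium, N × 5.889 = 107.1, so N = 18.2 N.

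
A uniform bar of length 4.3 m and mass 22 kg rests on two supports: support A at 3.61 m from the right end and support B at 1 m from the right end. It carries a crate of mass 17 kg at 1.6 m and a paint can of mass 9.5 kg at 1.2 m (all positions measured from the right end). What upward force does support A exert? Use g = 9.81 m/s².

Choose support B as the axis so its reaction then has zero moment arm.
Beam weight: 22 × 9.81 = 215.8 N down at 2.15 m → arm 1.15 m, τ = 215.8 × 1.15 = 248.2 N·m counterclockwise.
Crate: 17 × 9.81 = 166.8 N down at 1.6 m → arm 0.6 m, τ = 166.8 × 0.6 = 100.1 N·m counterclockwise.
Paint can: 9.5 × 9.81 = 93.2 N down at 1.2 m → arm 0.2 m, τ = 93.2 × 0.2 = 18.64 N·m counterclockwise.
Net load moment about support B = 366.9 N·m counterclockwise.
Reaction R at support A is upward at 3.61 m, arm 2.61 m → moment R × 2.61 clockwise.
Balancing moments: R × 2.61 = 366.9, giving R = 141 N.

R_A ≈ 141 N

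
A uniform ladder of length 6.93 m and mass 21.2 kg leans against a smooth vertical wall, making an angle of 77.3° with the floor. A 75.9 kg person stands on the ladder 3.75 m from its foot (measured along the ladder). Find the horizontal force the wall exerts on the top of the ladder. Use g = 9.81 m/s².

Choose the foot of the ladder as the axis so the floor normal and friction both act there and drop out.
Ladder weight 21.2×9.81 = 208 N acts at 3.465 m along the ladder; its horizontal arm is 3.465·cos77.3° = 0.7618 m → τ = 158.5 N·m clockwise.
Person: 75.9×9.81 = 744.6 N at 3.75 m → arm 0.8244 m → τ = 613.8 N·m clockwise.
Wall normal N acts horizontally at the top; its moment arm is the height L sinθ = 6.93·sin77.3° = 6.76 m, counterclockwise.
Setting net torque to zero: N × 6.76 = 772.3 → N = 114 N.

N_wall ≈ 114 N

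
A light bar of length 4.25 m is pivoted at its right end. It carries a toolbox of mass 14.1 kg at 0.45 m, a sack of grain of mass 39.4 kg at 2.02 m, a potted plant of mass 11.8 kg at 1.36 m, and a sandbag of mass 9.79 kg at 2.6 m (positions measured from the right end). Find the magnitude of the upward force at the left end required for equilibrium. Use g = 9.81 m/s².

About the right end:
Toolbox: 14.1 × 9.81 = 138.3 N down at 0.45 m → arm 0.45 m, τ = 138.3 × 0.45 = 62.24 N·m counterclockwise.
Sack of grain: 39.4 × 9.81 = 386.5 N down at 2.02 m → arm 2.02 m, τ = 386.5 × 2.02 = 780.7 N·m counterclockwise.
Potted plant: 11.8 × 9.81 = 115.8 N down at 1.36 m → arm 1.36 m, τ = 115.8 × 1.36 = 157.5 N·m counterclockwise.
Sandbag: 9.79 × 9.81 = 96.04 N down at 2.6 m → arm 2.6 m, τ = 96.04 × 2.6 = 249.7 N·m counterclockwise.
Net moment of the loads = 1250 N·m counterclockwise.
The upward force F acts at the left end, arm 4.25 m, giving F × 4.25 clockwise.
Setting net torque to zero: F × 4.25 = 1250 → F = 1250 / 4.25 = 294 N.

F ≈ 294 N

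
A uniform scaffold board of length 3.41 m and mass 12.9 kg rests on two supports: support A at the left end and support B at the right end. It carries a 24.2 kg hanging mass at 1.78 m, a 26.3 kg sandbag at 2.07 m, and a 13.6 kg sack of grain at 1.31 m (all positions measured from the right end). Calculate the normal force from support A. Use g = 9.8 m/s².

R_A ≈ 395 N

Take moments about support B.
Beam weight: 12.9 × 9.8 = 126.4 N down at 1.705 m → arm 1.705 m, τ = 126.4 × 1.705 = 215.5 N·m counterclockwise.
Hanging mass: 24.2 × 9.8 = 237.2 N down at 1.78 m → arm 1.78 m, τ = 237.2 × 1.78 = 422.2 N·m counterclockwise.
Sandbag: 26.3 × 9.8 = 257.7 N down at 2.07 m → arm 2.07 m, τ = 257.7 × 2.07 = 533.4 N·m counterclockwise.
Sack of grain: 13.6 × 9.8 = 133.3 N down at 1.31 m → arm 1.31 m, τ = 133.3 × 1.31 = 174.6 N·m counterclockwise.
Net load moment about support B = 1346 N·m counterclockwise.
Reaction R at support A is upward at 3.41 m, arm 3.41 m → moment R × 3.41 clockwise.
Balancing moments: R × 3.41 = 1346, giving R = 395 N.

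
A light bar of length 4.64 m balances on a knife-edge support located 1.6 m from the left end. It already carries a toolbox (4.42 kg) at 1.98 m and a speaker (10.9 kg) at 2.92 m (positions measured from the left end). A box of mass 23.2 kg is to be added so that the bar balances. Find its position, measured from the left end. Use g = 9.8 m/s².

Choose the knife-edge support (at 1.6 m from the left end) as the axis so the support reaction has zero arm there.
Toolbox: 4.42 × 9.8 = 43.32 N down at 1.98 m → arm 0.38 m, τ = 43.32 × 0.38 = 16.46 N·m clockwise.
Speaker: 10.9 × 9.8 = 106.8 N down at 2.92 m → arm 1.32 m, τ = 106.8 × 1.32 = 141 N·m clockwise.
Net moment of existing loads = 157.5 N·m clockwise.
The box weighs 23.2 × 9.8 = 227.4 N and must supply an equal counterclockwise moment, so its lever arm about the knife-edge support is 157.5 / 227.4 = 0.693 m.
That puts it at 1.6 − 0.693 = 0.907 m from the left end.

x ≈ 0.907 m from the left end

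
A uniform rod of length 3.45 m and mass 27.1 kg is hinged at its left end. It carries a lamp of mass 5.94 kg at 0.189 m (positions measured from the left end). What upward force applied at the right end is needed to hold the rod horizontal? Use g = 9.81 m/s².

Taking torques about the left end:
Beam weight: 27.1 × 9.81 = 265.9 N down at 1.725 m → arm 1.725 m, τ = 265.9 × 1.725 = 458.7 N·m clockwise.
Lamp: 5.94 × 9.81 = 58.27 N down at 0.189 m → arm 0.189 m, τ = 58.27 × 0.189 = 11.01 N·m clockwise.
Net moment of the loads = 469.7 N·m clockwise.
The upward force F acts at the right end, arm 3.45 m, giving F × 3.45 counterclockwise.
Στ = 0 ⇒ F × 3.45 = 469.7 ⇒ F = 469.7 / 3.45 = 136 N.

F ≈ 136 N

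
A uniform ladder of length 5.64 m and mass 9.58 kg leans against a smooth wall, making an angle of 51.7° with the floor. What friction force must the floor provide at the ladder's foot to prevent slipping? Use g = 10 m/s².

Taking torques about the foot of the ladder:
Ladder weight 9.58×10 = 95.8 N acts at 2.82 m along the ladder; its horizontal arm is 2.82·cos51.7° = 1.748 m → τ = 167.5 N·m clockwise.
Wall normal N acts horizontally at the top; its moment arm is the height L sinθ = 5.64·sin51.7° = 4.426 m, counterclockwise.
For rotational equilibrium, N × 4.426 = 167.5, so N = 37.8 N.
ΣFx = 0: friction at the foot balances the wall's push, so f = N_wall = 37.8 N.

f ≈ 37.8 N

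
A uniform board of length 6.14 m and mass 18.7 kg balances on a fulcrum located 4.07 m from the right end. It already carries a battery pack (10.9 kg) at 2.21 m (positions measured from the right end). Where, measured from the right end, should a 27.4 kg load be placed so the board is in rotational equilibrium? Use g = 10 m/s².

x ≈ 5.49 m from the right end

About the fulcrum (at 4.07 m from the right end):
Beam weight: 18.7 × 10 = 187 N down at 3.07 m → arm 1 m, τ = 187 × 1 = 187 N·m clockwise.
Battery pack: 10.9 × 10 = 109 N down at 2.21 m → arm 1.86 m, τ = 109 × 1.86 = 202.7 N·m clockwise.
Net moment of existing loads = 389.7 N·m clockwise.
The load weighs 27.4 × 10 = 274 N and must supply an equal counterclockwise moment, so its lever arm about the fulcrum is 389.7 / 274 = 1.42 m.
That puts it at 4.07 + 1.42 = 5.49 m from the right end.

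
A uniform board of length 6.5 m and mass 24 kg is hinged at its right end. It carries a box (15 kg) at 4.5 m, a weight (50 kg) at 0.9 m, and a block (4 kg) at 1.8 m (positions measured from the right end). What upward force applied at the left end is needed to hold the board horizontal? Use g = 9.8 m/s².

Sum moments about the right end (the unknown pivot reaction has zero arm there).
Beam weight: 24 × 9.8 = 235.2 N down at 3.25 m → arm 3.25 m, τ = 235.2 × 3.25 = 764.4 N·m counterclockwise.
Box: 15 × 9.8 = 147 N down at 4.5 m → arm 4.5 m, τ = 147 × 4.5 = 661.5 N·m counterclockwise.
Weight: 50 × 9.8 = 490 N down at 0.9 m → arm 0.9 m, τ = 490 × 0.9 = 441 N·m counterclockwise.
Block: 4 × 9.8 = 39.2 N down at 1.8 m → arm 1.8 m, τ = 39.2 × 1.8 = 70.56 N·m counterclockwise.
Net moment of the loads = 1937 N·m counterclockwise.
The upward force F acts at the left end, arm 6.5 m, giving F × 6.5 clockwise.
Setting net torque to zero: F × 6.5 = 1937 → F = 1937 / 6.5 = 298 N.

F ≈ 298 N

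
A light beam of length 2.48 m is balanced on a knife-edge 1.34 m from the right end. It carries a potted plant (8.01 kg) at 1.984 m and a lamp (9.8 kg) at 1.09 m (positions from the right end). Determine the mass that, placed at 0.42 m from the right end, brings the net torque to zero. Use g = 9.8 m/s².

m ≈ 2.94 kg

Taking torques about the knife-edge (at 1.34 m from the right end):
Potted plant: 8.01 × 9.8 = 78.5 N down at 1.984 m → arm 0.644 m, τ = 78.5 × 0.644 = 50.55 N·m counterclockwise.
Lamp: 9.8 × 9.8 = 96.04 N down at 1.09 m → arm 0.25 m, τ = 96.04 × 0.25 = 24.01 N·m clockwise.
Net moment of known loads = 26.54 N·m counterclockwise.
An unknown mass m at 0.42 m has arm 0.92 m; its moment is m·g·0.92 clockwise.
Setting net torque to zero: m × 9.8 × 0.92 = 26.54 → m = 26.54 / (9.8 × 0.92) = 2.94 kg.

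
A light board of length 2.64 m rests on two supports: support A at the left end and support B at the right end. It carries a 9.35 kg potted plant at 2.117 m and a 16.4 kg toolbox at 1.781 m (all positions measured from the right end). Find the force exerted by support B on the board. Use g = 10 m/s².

Choose support A as the axis so its reaction then has zero moment arm.
Potted plant: 9.35 × 10 = 93.5 N down at 2.117 m → arm 0.523 m, τ = 93.5 × 0.523 = 48.9 N·m clockwise.
Toolbox: 16.4 × 10 = 164 N down at 1.781 m → arm 0.859 m, τ = 164 × 0.859 = 140.9 N·m clockwise.
Net load moment about support A = 189.8 N·m clockwise.
Reaction R at support B is upward at 0 m, arm 2.64 m → moment R × 2.64 counterclockwise.
Στ = 0 ⇒ R × 2.64 = 189.8 ⇒ R = 71.9 N.

R_B ≈ 71.9 N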